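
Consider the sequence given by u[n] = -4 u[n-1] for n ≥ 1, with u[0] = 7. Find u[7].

u[1] = -4(7) = -28
u[2] = -4(-28) = 112
u[3] = -4(112) = -448
u[4] = -4(-448) = 1792
u[5] = -4(1792) = -7168
u[6] = -4(-7168) = 28672
u[7] = -4(28672) = -114688

-114688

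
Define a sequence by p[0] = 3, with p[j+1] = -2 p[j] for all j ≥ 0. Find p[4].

48

p[1] = -2·3 = -6
p[2] = -2·(-6) = 12
p[3] = -2·12 = -24
p[4] = -2·(-24) = 48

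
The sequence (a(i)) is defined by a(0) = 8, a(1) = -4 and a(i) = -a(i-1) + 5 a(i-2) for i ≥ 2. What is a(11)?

a(2) = -(-4) + 5·8 = 44
a(3) = -44 + 5·(-4) = -64
a(4) = -(-64) + 5·44 = 284
a(5) = -284 + 5·(-64) = -604
a(6) = -(-604) + 5·284 = 2024
a(7) = -2024 + 5·(-604) = -5044
a(8) = -(-5044) + 5·2024 = 15164
a(9) = -15164 + 5·(-5044) = -40384
a(10) = -(-40384) + 5·15164 = 116204
a(11) = -116204 + 5·(-40384) = -318124

-318124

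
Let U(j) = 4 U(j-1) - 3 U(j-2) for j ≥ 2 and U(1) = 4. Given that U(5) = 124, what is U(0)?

Let U(0) = x.
U(2) = 16 - 3x
U(3) = 52 - 12x
U(4) = 160 - 39x
U(5) = 484 - 120x
So 484 - 120x = 124, giving x = 3.

3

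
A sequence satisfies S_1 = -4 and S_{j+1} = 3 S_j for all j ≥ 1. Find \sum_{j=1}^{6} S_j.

S_2 = 3·(-4) = -12
S_3 = 3·(-12) = -36
S_4 = 3·(-36) = -108
S_5 = 3·(-108) = -324
S_6 = 3·(-324) = -972
Sum = (-4) + (-12) + (-36) + (-108) + (-324) + (-972) = -1456

-1456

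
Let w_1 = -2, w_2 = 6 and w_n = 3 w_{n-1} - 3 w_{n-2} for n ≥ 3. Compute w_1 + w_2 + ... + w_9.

w_3 = 3*6 - 3*(-2) = 24
w_4 = 3*24 - 3*6 = 54
w_5 = 3*54 - 3*24 = 90
w_6 = 3*90 - 3*54 = 108
w_7 = 3*108 - 3*90 = 54
w_8 = 3*54 - 3*108 = -162
w_9 = 3*(-162) - 3*54 = -648
Sum = (-2) + 6 + 24 + 54 + 90 + 108 + 54 + (-162) + (-648) = -476

-476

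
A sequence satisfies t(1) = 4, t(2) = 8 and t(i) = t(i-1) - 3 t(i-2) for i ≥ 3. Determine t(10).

-172

t(3) = 8 - 3(4) = -4
t(4) = (-4) - 3(8) = -28
t(5) = (-28) - 3(-4) = -16
t(6) = (-16) - 3(-28) = 68
t(7) = 68 - 3(-16) = 116
t(8) = 116 - 3(68) = -88
t(9) = (-88) - 3(116) = -436
t(10) = (-436) - 3(-88) = -172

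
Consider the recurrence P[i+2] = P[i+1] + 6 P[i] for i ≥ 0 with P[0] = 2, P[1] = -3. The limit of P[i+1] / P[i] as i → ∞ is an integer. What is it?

The characteristic equation is r^2 - r - 6 = 0, which factors as (r - 3)(r + 2) = 0.
So the roots are 3 and -2. Since |3| > |-2| and the coefficient of 3^i is non-zero, the ratio tends to 3.

3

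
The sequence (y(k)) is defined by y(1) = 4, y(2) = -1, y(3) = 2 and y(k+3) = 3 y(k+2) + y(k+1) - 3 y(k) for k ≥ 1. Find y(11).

-14758

y(4) = 3*2 + (-1) - 3*4 = -7
y(5) = 3*(-7) + 2 - 3*(-1) = -16
y(6) = 3*(-16) + (-7) - 3*2 = -61
y(7) = 3*(-61) + (-16) - 3*(-7) = -178
y(8) = 3*(-178) + (-61) - 3*(-16) = -547
y(9) = 3*(-547) + (-178) - 3*(-61) = -1636
y(10) = 3*(-1636) + (-547) - 3*(-178) = -4921
y(11) = 3*(-4921) + (-1636) - 3*(-547) = -14758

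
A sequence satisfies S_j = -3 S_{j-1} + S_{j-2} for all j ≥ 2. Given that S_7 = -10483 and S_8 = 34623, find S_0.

Rearranging, S_{j-2} = S_j + 3 S_{j-1}.
S_6 = 34623 + 3·(-10483) = 3174
S_5 = -10483 + 3·3174 = -961
S_4 = 3174 + 3·(-961) = 291
S_3 = -961 + 3·291 = -88
S_2 = 291 + 3·(-88) = 27
S_1 = -88 + 3·27 = -7
S_0 = 27 + 3·(-7) = 6

6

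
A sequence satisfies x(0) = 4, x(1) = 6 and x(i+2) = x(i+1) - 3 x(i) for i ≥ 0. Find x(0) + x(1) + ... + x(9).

-380

x(2) = 6 - 3*4 = -6
x(3) = (-6) - 3*6 = -24
x(4) = (-24) - 3*(-6) = -6
x(5) = (-6) - 3*(-24) = 66
x(6) = 66 - 3*(-6) = 84
x(7) = 84 - 3*66 = -114
x(8) = (-114) - 3*84 = -366
x(9) = (-366) - 3*(-114) = -24
Sum = 4 + 6 + (-6) + (-24) + (-6) + 66 + 84 + (-114) + (-366) + (-24) = -380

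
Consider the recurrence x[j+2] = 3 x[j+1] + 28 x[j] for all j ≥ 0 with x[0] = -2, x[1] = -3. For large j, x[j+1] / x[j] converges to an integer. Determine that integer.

The characteristic equation is r^2 - 3r - 28 = 0, which factors as (r - 7)(r + 4) = 0.
So the roots are 7 and -4. Since |7| > |-4| and the coefficient of 7^j is non-zero, the ratio tends to 7.

7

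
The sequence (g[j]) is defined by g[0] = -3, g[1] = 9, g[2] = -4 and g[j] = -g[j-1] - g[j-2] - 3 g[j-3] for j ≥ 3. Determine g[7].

g[3] = -(-4) - 9 - 3(-3) = 4
g[4] = -4 - (-4) - 3(9) = -27
g[5] = -(-27) - 4 - 3(-4) = 35
g[6] = -35 - (-27) - 3(4) = -20
g[7] = -(-20) - 35 - 3(-27) = 66

66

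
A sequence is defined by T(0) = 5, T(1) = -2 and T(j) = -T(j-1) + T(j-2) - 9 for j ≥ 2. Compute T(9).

-65

T(2) = -(-2) + 5 - 9 = -2
T(3) = -(-2) + (-2) - 9 = -9
T(4) = -(-9) + (-2) - 9 = -2
T(5) = -(-2) + (-9) - 9 = -16
T(6) = -(-16) + (-2) - 9 = 5
T(7) = -5 + (-16) - 9 = -30
T(8) = -(-30) + 5 - 9 = 26
T(9) = -26 + (-30) - 9 = -65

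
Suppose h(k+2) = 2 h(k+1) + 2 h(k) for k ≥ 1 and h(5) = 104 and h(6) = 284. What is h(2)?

5

Rearranging, h(k-2) = (h(k) - 2 h(k-1)) / 2.
h(4) = (284 - 2(104)) / 2 = 76/2 = 38
h(3) = (104 - 2(38)) / 2 = 28/2 = 14
h(2) = (38 - 2(14)) / 2 = 10/2 = 5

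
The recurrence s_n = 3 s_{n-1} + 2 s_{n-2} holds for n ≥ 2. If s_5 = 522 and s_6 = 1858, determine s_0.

Rearranging, s_{n-2} = (s_n - 3 s_{n-1}) / 2.
s_4 = (1858 - 3·522) / 2 = 292/2 = 146
s_3 = (522 - 3·146) / 2 = 84/2 = 42
s_2 = (146 - 3·42) / 2 = 20/2 = 10
s_1 = (42 - 3·10) / 2 = 12/2 = 6
s_0 = (10 - 3·6) / 2 = -8/2 = -4

-4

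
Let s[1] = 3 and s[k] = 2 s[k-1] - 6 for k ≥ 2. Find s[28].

-402653178

The fixed point is -6/(1 - 2) = 6, so s[k] - 6 = 2(s[k-1] - 6).
Hence s[k] = -3·2^{k-1} + 6.
s[28] = -3·2^{27} + 6 = -3·134217728 + 6 = -402653178.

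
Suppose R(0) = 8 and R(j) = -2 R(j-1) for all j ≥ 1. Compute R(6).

512

R(1) = -2*8 = -16
R(2) = -2*(-16) = 32
R(3) = -2*32 = -64
R(4) = -2*(-64) = 128
R(5) = -2*128 = -256
R(6) = -2*(-256) = 512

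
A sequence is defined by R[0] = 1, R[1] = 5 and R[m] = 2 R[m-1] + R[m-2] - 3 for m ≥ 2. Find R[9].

3245

R[2] = 2*5 + 1 - 3 = 8
R[3] = 2*8 + 5 - 3 = 18
R[4] = 2*18 + 8 - 3 = 41
R[5] = 2*41 + 18 - 3 = 97
R[6] = 2*97 + 41 - 3 = 232
R[7] = 2*232 + 97 - 3 = 558
R[8] = 2*558 + 232 - 3 = 1345
R[9] = 2*1345 + 558 - 3 = 3245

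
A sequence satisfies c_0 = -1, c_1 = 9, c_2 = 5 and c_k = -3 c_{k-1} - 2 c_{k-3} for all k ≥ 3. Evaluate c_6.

245

c_3 = -3·5 - 2·(-1) = -13
c_4 = -3·(-13) - 2·9 = 21
c_5 = -3·21 - 2·5 = -73
c_6 = -3·(-73) - 2·(-13) = 245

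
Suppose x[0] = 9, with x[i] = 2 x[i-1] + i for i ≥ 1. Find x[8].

x[1] = 2(9) + 1 = 19
x[2] = 2(19) + 2 = 40
x[3] = 2(40) + 3 = 83
x[4] = 2(83) + 4 = 170
x[5] = 2(170) + 5 = 345
x[6] = 2(345) + 6 = 696
x[7] = 2(696) + 7 = 1399
x[8] = 2(1399) + 8 = 2806

2806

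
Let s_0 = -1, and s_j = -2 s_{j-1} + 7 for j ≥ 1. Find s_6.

s_1 = -2*(-1) + 7 = 9
s_2 = -2*9 + 7 = -11
s_3 = -2*(-11) + 7 = 29
s_4 = -2*29 + 7 = -51
s_5 = -2*(-51) + 7 = 109
s_6 = -2*109 + 7 = -211

-211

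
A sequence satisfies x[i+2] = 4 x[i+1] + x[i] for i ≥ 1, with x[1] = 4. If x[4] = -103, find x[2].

-7

Let x[2] = v.
x[3] = 4 + 4v
x[4] = 16 + 17v
So 16 + 17v = -103, giving v = -7.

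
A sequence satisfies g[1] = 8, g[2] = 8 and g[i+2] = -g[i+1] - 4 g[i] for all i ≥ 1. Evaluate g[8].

g[3] = -8 - 4*8 = -40
g[4] = -(-40) - 4*8 = 8
g[5] = -8 - 4*(-40) = 152
g[6] = -152 - 4*8 = -184
g[7] = -(-184) - 4*152 = -424
g[8] = -(-424) - 4*(-184) = 1160

1160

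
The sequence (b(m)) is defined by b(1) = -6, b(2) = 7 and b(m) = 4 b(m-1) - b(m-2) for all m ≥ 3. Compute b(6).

1799

b(3) = 4(7) - (-6) = 34
b(4) = 4(34) - 7 = 129
b(5) = 4(129) - 34 = 482
b(6) = 4(482) - 129 = 1799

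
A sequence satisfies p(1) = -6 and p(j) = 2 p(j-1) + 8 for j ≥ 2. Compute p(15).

The fixed point is 8/(1 - 2) = -8, so p(j) + 8 = 2(p(j-1) + 8).
Hence p(j) = 2·2^{j-1} - 8.
p(15) = 2·2^{14} - 8 = 2·16384 - 8 = 32760.

32760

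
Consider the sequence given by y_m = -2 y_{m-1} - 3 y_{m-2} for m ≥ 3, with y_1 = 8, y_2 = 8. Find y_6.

y_3 = -2·8 - 3·8 = -40
y_4 = -2·(-40) - 3·8 = 56
y_5 = -2·56 - 3·(-40) = 8
y_6 = -2·8 - 3·56 = -184

-184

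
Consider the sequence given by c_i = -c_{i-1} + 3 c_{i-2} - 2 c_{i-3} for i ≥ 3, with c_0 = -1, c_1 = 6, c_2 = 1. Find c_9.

3231

c_3 = -1 + 3*6 - 2*(-1) = 19
c_4 = -19 + 3*1 - 2*6 = -28
c_5 = -(-28) + 3*19 - 2*1 = 83
c_6 = -83 + 3*(-28) - 2*19 = -205
c_7 = -(-205) + 3*83 - 2*(-28) = 510
c_8 = -510 + 3*(-205) - 2*83 = -1291
c_9 = -(-1291) + 3*510 - 2*(-205) = 3231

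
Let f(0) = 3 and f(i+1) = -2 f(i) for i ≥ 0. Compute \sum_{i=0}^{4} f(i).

33

f(1) = -2(3) = -6
f(2) = -2(-6) = 12
f(3) = -2(12) = -24
f(4) = -2(-24) = 48
Sum = 3 + (-6) + 12 + (-24) + 48 = 33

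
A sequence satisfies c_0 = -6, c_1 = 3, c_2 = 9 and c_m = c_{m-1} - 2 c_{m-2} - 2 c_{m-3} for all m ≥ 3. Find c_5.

-57

c_3 = 9 - 2*3 - 2*(-6) = 15
c_4 = 15 - 2*9 - 2*3 = -9
c_5 = (-9) - 2*15 - 2*9 = -57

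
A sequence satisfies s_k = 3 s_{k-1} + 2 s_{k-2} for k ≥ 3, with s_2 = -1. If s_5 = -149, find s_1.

-5

Let s_1 = z.
s_3 = -3 + 2z
s_4 = -11 + 6z
s_5 = -39 + 22z
So -39 + 22z = -149, giving z = -5.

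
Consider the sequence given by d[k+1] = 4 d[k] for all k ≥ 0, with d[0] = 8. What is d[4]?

2048

d[1] = 4·8 = 32
d[2] = 4·32 = 128
d[3] = 4·128 = 512
d[4] = 4·512 = 2048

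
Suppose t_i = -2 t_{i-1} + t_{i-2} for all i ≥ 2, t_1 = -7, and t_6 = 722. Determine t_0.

Let t_0 = w.
t_2 = 14 + w
t_3 = -35 - 2w
t_4 = 84 + 5w
t_5 = -203 - 12w
t_6 = 490 + 29w
So 490 + 29w = 722, giving w = 8.

8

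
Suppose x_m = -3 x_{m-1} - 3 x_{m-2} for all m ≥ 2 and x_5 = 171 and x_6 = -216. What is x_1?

Rearranging, x_{m-2} = (x_m + 3 x_{m-1}) / -3.
x_4 = (-216 + 3*171) / -3 = 297/-3 = -99
x_3 = (171 + 3*(-99)) / -3 = -126/-3 = 42
x_2 = (-99 + 3*42) / -3 = 27/-3 = -9
x_1 = (42 + 3*(-9)) / -3 = 15/-3 = -5

-5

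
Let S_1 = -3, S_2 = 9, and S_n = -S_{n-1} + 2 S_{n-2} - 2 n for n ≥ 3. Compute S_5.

S_3 = -9 + 2*(-3) - 6 = -21
S_4 = -(-21) + 2*9 - 8 = 31
S_5 = -31 + 2*(-21) - 10 = -83

-83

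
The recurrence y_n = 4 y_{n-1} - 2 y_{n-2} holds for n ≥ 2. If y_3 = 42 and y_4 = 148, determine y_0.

-7

Rearranging, y_{n-2} = (y_n - 4 y_{n-1}) / -2.
y_2 = (148 - 4·42) / -2 = -20/-2 = 10
y_1 = (42 - 4·10) / -2 = 2/-2 = -1
y_0 = (10 - 4·(-1)) / -2 = 14/-2 = -7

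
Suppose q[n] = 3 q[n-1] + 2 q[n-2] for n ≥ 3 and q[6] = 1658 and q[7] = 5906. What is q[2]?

Rearranging, q[n-2] = (q[n] - 3 q[n-1]) / 2.
q[5] = (5906 - 3·1658) / 2 = 932/2 = 466
q[4] = (1658 - 3·466) / 2 = 260/2 = 130
q[3] = (466 - 3·130) / 2 = 76/2 = 38
q[2] = (130 - 3·38) / 2 = 16/2 = 8

8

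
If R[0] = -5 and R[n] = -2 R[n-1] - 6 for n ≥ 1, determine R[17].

393214

The fixed point is -6/(1 + 2) = -2, so R[n] + 2 = -2(R[n-1] + 2).
Hence R[n] = -3·(-2)^n - 2.
R[17] = -3·(-2)^{17} - 2 = -3·-131072 - 2 = 393214.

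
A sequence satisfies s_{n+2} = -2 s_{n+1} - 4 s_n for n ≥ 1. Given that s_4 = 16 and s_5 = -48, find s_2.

Rearranging, s_{n-2} = (s_n + 2 s_{n-1}) / -4.
s_3 = (-48 + 2*16) / -4 = -16/-4 = 4
s_2 = (16 + 2*4) / -4 = 24/-4 = -6

-6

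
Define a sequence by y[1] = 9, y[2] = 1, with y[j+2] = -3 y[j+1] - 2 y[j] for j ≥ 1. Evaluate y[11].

y[3] = -3*1 - 2*9 = -21
y[4] = -3*(-21) - 2*1 = 61
y[5] = -3*61 - 2*(-21) = -141
y[6] = -3*(-141) - 2*61 = 301
y[7] = -3*301 - 2*(-141) = -621
y[8] = -3*(-621) - 2*301 = 1261
y[9] = -3*1261 - 2*(-621) = -2541
y[10] = -3*(-2541) - 2*1261 = 5101
y[11] = -3*5101 - 2*(-2541) = -10221

-10221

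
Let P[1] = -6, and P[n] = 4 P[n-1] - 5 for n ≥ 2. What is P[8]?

P[2] = 4(-6) - 5 = -29
P[3] = 4(-29) - 5 = -121
P[4] = 4(-121) - 5 = -489
P[5] = 4(-489) - 5 = -1961
P[6] = 4(-1961) - 5 = -7849
P[7] = 4(-7849) - 5 = -31401
P[8] = 4(-31401) - 5 = -125609

-125609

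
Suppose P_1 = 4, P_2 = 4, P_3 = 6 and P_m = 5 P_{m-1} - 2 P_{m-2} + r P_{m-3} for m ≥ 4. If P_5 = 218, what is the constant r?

P_4 = 22 + 4r
P_5 = 98 + 24r
So 98 + 24r = 218, giving r = 5.

5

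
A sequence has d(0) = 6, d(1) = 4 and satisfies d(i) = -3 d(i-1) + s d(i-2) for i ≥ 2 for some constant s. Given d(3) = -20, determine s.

d(2) = -12 + 6s
d(3) = 36 - 14s
So 36 - 14s = -20, giving s = 4.

4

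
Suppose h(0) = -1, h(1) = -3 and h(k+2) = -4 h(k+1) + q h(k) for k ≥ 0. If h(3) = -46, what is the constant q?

2

h(2) = 12 - q
h(3) = -48 + q
So -48 + q = -46, giving q = 2.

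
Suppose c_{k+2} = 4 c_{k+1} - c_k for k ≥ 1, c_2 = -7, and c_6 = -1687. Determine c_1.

Let c_1 = w.
c_3 = -28 - w
c_4 = -105 - 4w
c_5 = -392 - 15w
c_6 = -1463 - 56w
So -1463 - 56w = -1687, giving w = 4.

4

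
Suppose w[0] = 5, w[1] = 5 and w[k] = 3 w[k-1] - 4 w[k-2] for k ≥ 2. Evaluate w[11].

w[2] = 3(5) - 4(5) = -5
w[3] = 3(-5) - 4(5) = -35
w[4] = 3(-35) - 4(-5) = -85
w[5] = 3(-85) - 4(-35) = -115
w[6] = 3(-115) - 4(-85) = -5
w[7] = 3(-5) - 4(-115) = 445
w[8] = 3(445) - 4(-5) = 1355
w[9] = 3(1355) - 4(445) = 2285
w[10] = 3(2285) - 4(1355) = 1435
w[11] = 3(1435) - 4(2285) = -4835

-4835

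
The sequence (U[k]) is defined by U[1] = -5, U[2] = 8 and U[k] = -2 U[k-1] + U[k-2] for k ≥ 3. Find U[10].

U[3] = -2(8) + (-5) = -21
U[4] = -2(-21) + 8 = 50
U[5] = -2(50) + (-21) = -121
U[6] = -2(-121) + 50 = 292
U[7] = -2(292) + (-121) = -705
U[8] = -2(-705) + 292 = 1702
U[9] = -2(1702) + (-705) = -4109
U[10] = -2(-4109) + 1702 = 9920

9920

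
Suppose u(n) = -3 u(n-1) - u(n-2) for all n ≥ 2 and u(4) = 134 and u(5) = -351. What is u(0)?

Rearranging, u(n-2) = -(u(n) + 3 u(n-1)).
u(3) = -(-351 + 3(134)) = -51
u(2) = -(134 + 3(-51)) = 19
u(1) = -(-51 + 3(19)) = -6
u(0) = -(19 + 3(-6)) = -1

-1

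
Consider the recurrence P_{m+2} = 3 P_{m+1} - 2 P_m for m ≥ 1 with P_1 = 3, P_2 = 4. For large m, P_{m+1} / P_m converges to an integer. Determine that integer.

2

The characteristic equation is r^2 - 3r + 2 = 0, which factors as (r - 2)(r - 1) = 0.
So the roots are 2 and 1. Since |2| > |1| and the coefficient of 2^m is non-zero, the ratio tends to 2.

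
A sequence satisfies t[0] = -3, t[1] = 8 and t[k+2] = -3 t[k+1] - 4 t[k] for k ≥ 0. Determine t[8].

t[2] = -3*8 - 4*(-3) = -12
t[3] = -3*(-12) - 4*8 = 4
t[4] = -3*4 - 4*(-12) = 36
t[5] = -3*36 - 4*4 = -124
t[6] = -3*(-124) - 4*36 = 228
t[7] = -3*228 - 4*(-124) = -188
t[8] = -3*(-188) - 4*228 = -348

-348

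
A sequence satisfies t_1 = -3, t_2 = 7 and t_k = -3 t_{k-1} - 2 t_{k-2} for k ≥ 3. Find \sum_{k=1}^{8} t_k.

t_3 = -3(7) - 2(-3) = -15
t_4 = -3(-15) - 2(7) = 31
t_5 = -3(31) - 2(-15) = -63
t_6 = -3(-63) - 2(31) = 127
t_7 = -3(127) - 2(-63) = -255
t_8 = -3(-255) - 2(127) = 511
Sum = (-3) + 7 + (-15) + 31 + (-63) + 127 + (-255) + 511 = 340

340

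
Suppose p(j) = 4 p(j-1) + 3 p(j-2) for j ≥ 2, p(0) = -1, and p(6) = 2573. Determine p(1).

Let p(1) = x.
p(2) = -3 + 4x
p(3) = -12 + 19x
p(4) = -57 + 88x
p(5) = -264 + 409x
p(6) = -1227 + 1900x
So -1227 + 1900x = 2573, giving x = 2.

2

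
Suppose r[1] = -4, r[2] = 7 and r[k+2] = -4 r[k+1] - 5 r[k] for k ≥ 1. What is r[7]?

r[3] = -4*7 - 5*(-4) = -8
r[4] = -4*(-8) - 5*7 = -3
r[5] = -4*(-3) - 5*(-8) = 52
r[6] = -4*52 - 5*(-3) = -193
r[7] = -4*(-193) - 5*52 = 512

512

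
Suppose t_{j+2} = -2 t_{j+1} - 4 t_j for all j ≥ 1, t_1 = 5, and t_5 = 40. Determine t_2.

5

Let t_2 = y.
t_3 = -20 - 2y
t_4 = 40
t_5 = 8y
So 8y = 40, giving y = 5.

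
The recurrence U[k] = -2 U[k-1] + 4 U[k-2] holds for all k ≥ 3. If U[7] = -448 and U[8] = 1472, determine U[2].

Rearranging, U[k-2] = (U[k] + 2 U[k-1]) / 4.
U[6] = (1472 + 2·(-448)) / 4 = 576/4 = 144
U[5] = (-448 + 2·144) / 4 = -160/4 = -40
U[4] = (144 + 2·(-40)) / 4 = 64/4 = 16
U[3] = (-40 + 2·16) / 4 = -8/4 = -2
U[2] = (16 + 2·(-2)) / 4 = 12/4 = 3

3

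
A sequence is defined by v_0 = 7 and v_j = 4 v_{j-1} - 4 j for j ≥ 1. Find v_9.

1368988

v_1 = 4·7 - 4 = 24
v_2 = 4·24 - 8 = 88
v_3 = 4·88 - 12 = 340
v_4 = 4·340 - 16 = 1344
v_5 = 4·1344 - 20 = 5356
v_6 = 4·5356 - 24 = 21400
v_7 = 4·21400 - 28 = 85572
v_8 = 4·85572 - 32 = 342256
v_9 = 4·342256 - 36 = 1368988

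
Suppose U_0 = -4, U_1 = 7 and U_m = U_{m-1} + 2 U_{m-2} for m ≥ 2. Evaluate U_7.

U_2 = 7 + 2·(-4) = -1
U_3 = (-1) + 2·7 = 13
U_4 = 13 + 2·(-1) = 11
U_5 = 11 + 2·13 = 37
U_6 = 37 + 2·11 = 59
U_7 = 59 + 2·37 = 133

133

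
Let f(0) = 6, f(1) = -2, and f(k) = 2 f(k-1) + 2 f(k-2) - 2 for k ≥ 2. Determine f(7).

406

f(2) = 2·(-2) + 2·6 - 2 = 6
f(3) = 2·6 + 2·(-2) - 2 = 6
f(4) = 2·6 + 2·6 - 2 = 22
f(5) = 2·22 + 2·6 - 2 = 54
f(6) = 2·54 + 2·22 - 2 = 150
f(7) = 2·150 + 2·54 - 2 = 406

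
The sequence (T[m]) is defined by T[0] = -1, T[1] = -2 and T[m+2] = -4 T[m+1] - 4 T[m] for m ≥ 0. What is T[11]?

T[2] = -4·(-2) - 4·(-1) = 12
T[3] = -4·12 - 4·(-2) = -40
T[4] = -4·(-40) - 4·12 = 112
T[5] = -4·112 - 4·(-40) = -288
T[6] = -4·(-288) - 4·112 = 704
T[7] = -4·704 - 4·(-288) = -1664
T[8] = -4·(-1664) - 4·704 = 3840
T[9] = -4·3840 - 4·(-1664) = -8704
T[10] = -4·(-8704) - 4·3840 = 19456
T[11] = -4·19456 - 4·(-8704) = -43008

-43008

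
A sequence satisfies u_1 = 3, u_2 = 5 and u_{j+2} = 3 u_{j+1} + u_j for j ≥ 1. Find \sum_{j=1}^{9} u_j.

33278

u_3 = 3(5) + 3 = 18
u_4 = 3(18) + 5 = 59
u_5 = 3(59) + 18 = 195
u_6 = 3(195) + 59 = 644
u_7 = 3(644) + 195 = 2127
u_8 = 3(2127) + 644 = 7025
u_9 = 3(7025) + 2127 = 23202
Sum = 3 + 5 + 18 + 59 + 195 + 644 + 2127 + 7025 + 23202 = 33278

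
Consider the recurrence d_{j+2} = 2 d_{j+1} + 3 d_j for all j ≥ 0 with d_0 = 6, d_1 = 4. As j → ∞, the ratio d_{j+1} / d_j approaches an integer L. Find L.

3

The characteristic equation is r^2 - 2r - 3 = 0, which factors as (r - 3)(r + 1) = 0.
So the roots are 3 and -1. Since |3| > |-1| and the coefficient of 3^j is non-zero, the ratio tends to 3.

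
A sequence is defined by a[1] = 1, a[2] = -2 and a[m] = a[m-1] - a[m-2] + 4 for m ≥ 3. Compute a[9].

a[3] = (-2) - 1 + 4 = 1
a[4] = 1 - (-2) + 4 = 7
a[5] = 7 - 1 + 4 = 10
a[6] = 10 - 7 + 4 = 7
a[7] = 7 - 10 + 4 = 1
a[8] = 1 - 7 + 4 = -2
a[9] = (-2) - 1 + 4 = 1

1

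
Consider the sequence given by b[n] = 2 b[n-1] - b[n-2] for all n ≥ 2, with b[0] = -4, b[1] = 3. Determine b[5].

31

b[2] = 2*3 - (-4) = 10
b[3] = 2*10 - 3 = 17
b[4] = 2*17 - 10 = 24
b[5] = 2*24 - 17 = 31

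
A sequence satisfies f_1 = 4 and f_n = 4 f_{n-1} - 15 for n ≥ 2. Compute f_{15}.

The fixed point is -15/(1 - 4) = 5, so f_n - 5 = 4(f_{n-1} - 5).
Hence f_n = -1·4^{n-1} + 5.
f_{15} = -1·4^{14} + 5 = -1·268435456 + 5 = -268435451.

-268435451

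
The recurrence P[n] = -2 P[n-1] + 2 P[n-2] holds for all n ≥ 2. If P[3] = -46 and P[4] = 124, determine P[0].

1

Rearranging, P[n-2] = (P[n] + 2 P[n-1]) / 2.
P[2] = (124 + 2*(-46)) / 2 = 32/2 = 16
P[1] = (-46 + 2*16) / 2 = -14/2 = -7
P[0] = (16 + 2*(-7)) / 2 = 2/2 = 1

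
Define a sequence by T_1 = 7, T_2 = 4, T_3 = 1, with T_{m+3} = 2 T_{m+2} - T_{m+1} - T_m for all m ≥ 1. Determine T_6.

-38

T_4 = 2·1 - 4 - 7 = -9
T_5 = 2·(-9) - 1 - 4 = -23
T_6 = 2·(-23) - (-9) - 1 = -38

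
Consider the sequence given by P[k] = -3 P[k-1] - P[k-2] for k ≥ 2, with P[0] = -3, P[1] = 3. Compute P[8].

P[2] = -3·3 - (-3) = -6
P[3] = -3·(-6) - 3 = 15
P[4] = -3·15 - (-6) = -39
P[5] = -3·(-39) - 15 = 102
P[6] = -3·102 - (-39) = -267
P[7] = -3·(-267) - 102 = 699
P[8] = -3·699 - (-267) = -1830

-1830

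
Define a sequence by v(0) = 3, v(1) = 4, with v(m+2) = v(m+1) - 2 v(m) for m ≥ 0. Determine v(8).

v(2) = 4 - 2(3) = -2
v(3) = (-2) - 2(4) = -10
v(4) = (-10) - 2(-2) = -6
v(5) = (-6) - 2(-10) = 14
v(6) = 14 - 2(-6) = 26
v(7) = 26 - 2(14) = -2
v(8) = (-2) - 2(26) = -54

-54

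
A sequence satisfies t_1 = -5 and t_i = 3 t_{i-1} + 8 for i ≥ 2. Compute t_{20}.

The fixed point is 8/(1 - 3) = -4, so t_i + 4 = 3(t_{i-1} + 4).
Hence t_i = -1·3^{i-1} - 4.
t_{20} = -1·3^{19} - 4 = -1·1162261467 - 4 = -1162261471.

-1162261471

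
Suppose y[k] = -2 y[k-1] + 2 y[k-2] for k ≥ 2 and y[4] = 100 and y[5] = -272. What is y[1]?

Rearranging, y[k-2] = (y[k] + 2 y[k-1]) / 2.
y[3] = (-272 + 2·100) / 2 = -72/2 = -36
y[2] = (100 + 2·(-36)) / 2 = 28/2 = 14
y[1] = (-36 + 2·14) / 2 = -8/2 = -4

-4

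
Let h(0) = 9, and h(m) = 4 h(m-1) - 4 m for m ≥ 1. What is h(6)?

29592

h(1) = 4(9) - 4 = 32
h(2) = 4(32) - 8 = 120
h(3) = 4(120) - 12 = 468
h(4) = 4(468) - 16 = 1856
h(5) = 4(1856) - 20 = 7404
h(6) = 4(7404) - 24 = 29592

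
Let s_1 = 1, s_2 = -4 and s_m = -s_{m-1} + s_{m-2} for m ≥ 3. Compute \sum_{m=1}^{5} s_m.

7

s_3 = -(-4) + 1 = 5
s_4 = -5 + (-4) = -9
s_5 = -(-9) + 5 = 14
Sum = 1 + (-4) + 5 + (-9) + 14 = 7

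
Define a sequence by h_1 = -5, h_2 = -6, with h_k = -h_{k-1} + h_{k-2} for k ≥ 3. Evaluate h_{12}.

h_3 = -(-6) + (-5) = 1
h_4 = -1 + (-6) = -7
h_5 = -(-7) + 1 = 8
h_6 = -8 + (-7) = -15
h_7 = -(-15) + 8 = 23
h_8 = -23 + (-15) = -38
h_9 = -(-38) + 23 = 61
h_{10} = -61 + (-38) = -99
h_{11} = -(-99) + 61 = 160
h_{12} = -160 + (-99) = -259

-259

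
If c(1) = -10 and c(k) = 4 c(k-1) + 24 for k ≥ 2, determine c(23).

The fixed point is 24/(1 - 4) = -8, so c(k) + 8 = 4(c(k-1) + 8).
Hence c(k) = -2·4^{k-1} - 8.
c(23) = -2·4^{22} - 8 = -2·17592186044416 - 8 = -35184372088840.

-35184372088840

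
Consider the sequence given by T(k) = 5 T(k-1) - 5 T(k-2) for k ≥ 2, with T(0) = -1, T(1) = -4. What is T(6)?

-2625

T(2) = 5·(-4) - 5·(-1) = -15
T(3) = 5·(-15) - 5·(-4) = -55
T(4) = 5·(-55) - 5·(-15) = -200
T(5) = 5·(-200) - 5·(-55) = -725
T(6) = 5·(-725) - 5·(-200) = -2625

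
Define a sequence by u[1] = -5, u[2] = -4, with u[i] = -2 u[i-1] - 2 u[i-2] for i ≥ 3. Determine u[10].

u[3] = -2*(-4) - 2*(-5) = 18
u[4] = -2*18 - 2*(-4) = -28
u[5] = -2*(-28) - 2*18 = 20
u[6] = -2*20 - 2*(-28) = 16
u[7] = -2*16 - 2*20 = -72
u[8] = -2*(-72) - 2*16 = 112
u[9] = -2*112 - 2*(-72) = -80
u[10] = -2*(-80) - 2*112 = -64

-64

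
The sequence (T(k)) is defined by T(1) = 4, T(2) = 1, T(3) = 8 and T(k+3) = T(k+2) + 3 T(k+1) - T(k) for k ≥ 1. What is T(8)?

225

T(4) = 8 + 3·1 - 4 = 7
T(5) = 7 + 3·8 - 1 = 30
T(6) = 30 + 3·7 - 8 = 43
T(7) = 43 + 3·30 - 7 = 126
T(8) = 126 + 3·43 - 30 = 225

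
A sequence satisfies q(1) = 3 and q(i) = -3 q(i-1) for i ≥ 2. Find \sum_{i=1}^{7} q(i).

q(2) = -3*3 = -9
q(3) = -3*(-9) = 27
q(4) = -3*27 = -81
q(5) = -3*(-81) = 243
q(6) = -3*243 = -729
q(7) = -3*(-729) = 2187
Sum = 3 + (-9) + 27 + (-81) + 243 + (-729) + 2187 = 1641

1641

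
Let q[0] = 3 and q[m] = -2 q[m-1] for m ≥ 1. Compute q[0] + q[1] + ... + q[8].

q[1] = -2(3) = -6
q[2] = -2(-6) = 12
q[3] = -2(12) = -24
q[4] = -2(-24) = 48
q[5] = -2(48) = -96
q[6] = -2(-96) = 192
q[7] = -2(192) = -384
q[8] = -2(-384) = 768
Sum = 3 + (-6) + 12 + (-24) + 48 + (-96) + 192 + (-384) + 768 = 513

513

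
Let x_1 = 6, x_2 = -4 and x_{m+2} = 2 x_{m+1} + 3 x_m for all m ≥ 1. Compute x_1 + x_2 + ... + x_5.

66

x_3 = 2(-4) + 3(6) = 10
x_4 = 2(10) + 3(-4) = 8
x_5 = 2(8) + 3(10) = 46
Sum = 6 + (-4) + 10 + 8 + 46 = 66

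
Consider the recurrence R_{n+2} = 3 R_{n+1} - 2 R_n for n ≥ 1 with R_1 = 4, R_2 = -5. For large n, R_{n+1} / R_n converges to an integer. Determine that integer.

The characteristic equation is r^2 - 3r + 2 = 0, which factors as (r - 2)(r - 1) = 0.
So the roots are 2 and 1. Since |2| > |1| and the coefficient of 2^n is non-zero, the ratio tends to 2.

2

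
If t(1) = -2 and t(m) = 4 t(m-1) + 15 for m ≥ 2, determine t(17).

12884901883

The fixed point is 15/(1 - 4) = -5, so t(m) + 5 = 4(t(m-1) + 5).
Hence t(m) = 3·4^{m-1} - 5.
t(17) = 3·4^{16} - 5 = 3·4294967296 - 5 = 12884901883.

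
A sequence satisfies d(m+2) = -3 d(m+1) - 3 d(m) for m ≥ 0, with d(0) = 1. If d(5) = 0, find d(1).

-3

Let d(1) = y.
d(2) = -3 - 3y
d(3) = 9 + 6y
d(4) = -18 - 9y
d(5) = 27 + 9y
So 27 + 9y = 0, giving y = -3.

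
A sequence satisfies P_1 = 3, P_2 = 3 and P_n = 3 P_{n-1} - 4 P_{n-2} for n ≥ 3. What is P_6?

P_3 = 3*3 - 4*3 = -3
P_4 = 3*(-3) - 4*3 = -21
P_5 = 3*(-21) - 4*(-3) = -51
P_6 = 3*(-51) - 4*(-21) = -69

-69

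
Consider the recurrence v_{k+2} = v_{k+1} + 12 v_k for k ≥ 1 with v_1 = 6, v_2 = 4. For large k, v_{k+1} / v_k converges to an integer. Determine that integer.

The characteristic equation is r^2 - r - 12 = 0, which factors as (r - 4)(r + 3) = 0.
So the roots are 4 and -3. Since |4| > |-3| and the coefficient of 4^k is non-zero, the ratio tends to 4.

4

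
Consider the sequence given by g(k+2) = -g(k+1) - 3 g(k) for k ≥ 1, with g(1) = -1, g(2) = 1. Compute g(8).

-35

g(3) = -1 - 3·(-1) = 2
g(4) = -2 - 3·1 = -5
g(5) = -(-5) - 3·2 = -1
g(6) = -(-1) - 3·(-5) = 16
g(7) = -16 - 3·(-1) = -13
g(8) = -(-13) - 3·16 = -35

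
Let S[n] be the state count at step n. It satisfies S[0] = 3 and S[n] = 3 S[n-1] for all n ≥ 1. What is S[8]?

S[1] = 3(3) = 9
S[2] = 3(9) = 27
S[3] = 3(27) = 81
S[4] = 3(81) = 243
S[5] = 3(243) = 729
S[6] = 3(729) = 2187
S[7] = 3(2187) = 6561
S[8] = 3(6561) = 19683

19683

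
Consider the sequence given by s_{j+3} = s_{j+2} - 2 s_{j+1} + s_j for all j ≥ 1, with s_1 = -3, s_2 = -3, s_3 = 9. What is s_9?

s_4 = 9 - 2*(-3) + (-3) = 12
s_5 = 12 - 2*9 + (-3) = -9
s_6 = (-9) - 2*12 + 9 = -24
s_7 = (-24) - 2*(-9) + 12 = 6
s_8 = 6 - 2*(-24) + (-9) = 45
s_9 = 45 - 2*6 + (-24) = 9

9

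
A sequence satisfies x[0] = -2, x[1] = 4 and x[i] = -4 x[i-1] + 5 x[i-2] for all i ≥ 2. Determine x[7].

x[2] = -4(4) + 5(-2) = -26
x[3] = -4(-26) + 5(4) = 124
x[4] = -4(124) + 5(-26) = -626
x[5] = -4(-626) + 5(124) = 3124
x[6] = -4(3124) + 5(-626) = -15626
x[7] = -4(-15626) + 5(3124) = 78124

78124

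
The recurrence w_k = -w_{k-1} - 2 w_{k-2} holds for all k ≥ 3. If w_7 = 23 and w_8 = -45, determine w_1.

Rearranging, w_{k-2} = (w_k + w_{k-1}) / -2.
w_6 = (-45 + 23) / -2 = -22/-2 = 11
w_5 = (23 + 11) / -2 = 34/-2 = -17
w_4 = (11 + (-17)) / -2 = -6/-2 = 3
w_3 = (-17 + 3) / -2 = -14/-2 = 7
w_2 = (3 + 7) / -2 = 10/-2 = -5
w_1 = (7 + (-5)) / -2 = 2/-2 = -1

-1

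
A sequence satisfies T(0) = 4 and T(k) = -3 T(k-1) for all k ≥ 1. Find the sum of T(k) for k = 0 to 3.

T(1) = -3·4 = -12
T(2) = -3·(-12) = 36
T(3) = -3·36 = -108
Sum = 4 + (-12) + 36 + (-108) = -80

-80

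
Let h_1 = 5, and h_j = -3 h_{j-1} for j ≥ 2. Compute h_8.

h_2 = -3*5 = -15
h_3 = -3*(-15) = 45
h_4 = -3*45 = -135
h_5 = -3*(-135) = 405
h_6 = -3*405 = -1215
h_7 = -3*(-1215) = 3645
h_8 = -3*3645 = -10935

-10935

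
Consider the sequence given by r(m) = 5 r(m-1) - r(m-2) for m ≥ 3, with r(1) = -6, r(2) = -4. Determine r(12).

-18316346

r(3) = 5*(-4) - (-6) = -14
r(4) = 5*(-14) - (-4) = -66
r(5) = 5*(-66) - (-14) = -316
r(6) = 5*(-316) - (-66) = -1514
r(7) = 5*(-1514) - (-316) = -7254
r(8) = 5*(-7254) - (-1514) = -34756
r(9) = 5*(-34756) - (-7254) = -166526
r(10) = 5*(-166526) - (-34756) = -797874
r(11) = 5*(-797874) - (-166526) = -3822844
r(12) = 5*(-3822844) - (-797874) = -18316346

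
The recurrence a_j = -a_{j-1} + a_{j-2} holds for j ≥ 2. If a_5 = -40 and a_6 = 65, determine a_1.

Rearranging, a_{j-2} = a_j + a_{j-1}.
a_4 = 65 + (-40) = 25
a_3 = -40 + 25 = -15
a_2 = 25 + (-15) = 10
a_1 = -15 + 10 = -5

-5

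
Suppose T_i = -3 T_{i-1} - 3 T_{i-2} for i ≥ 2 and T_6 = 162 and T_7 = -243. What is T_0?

Rearranging, T_{i-2} = (T_i + 3 T_{i-1}) / -3.
T_5 = (-243 + 3·162) / -3 = 243/-3 = -81
T_4 = (162 + 3·(-81)) / -3 = -81/-3 = 27
T_3 = (-81 + 3·27) / -3 = 0/-3 = 0
T_2 = (27 + 3·0) / -3 = 27/-3 = -9
T_1 = (0 + 3·(-9)) / -3 = -27/-3 = 9
T_0 = (-9 + 3·9) / -3 = 18/-3 = -6

-6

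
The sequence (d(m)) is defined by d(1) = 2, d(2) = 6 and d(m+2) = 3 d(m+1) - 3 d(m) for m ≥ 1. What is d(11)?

-486

d(3) = 3·6 - 3·2 = 12
d(4) = 3·12 - 3·6 = 18
d(5) = 3·18 - 3·12 = 18
d(6) = 3·18 - 3·18 = 0
d(7) = 3·0 - 3·18 = -54
d(8) = 3·(-54) - 3·0 = -162
d(9) = 3·(-162) - 3·(-54) = -324
d(10) = 3·(-324) - 3·(-162) = -486
d(11) = 3·(-486) - 3·(-324) = -486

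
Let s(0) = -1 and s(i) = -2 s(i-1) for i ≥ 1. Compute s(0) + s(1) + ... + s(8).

-171

s(1) = -2(-1) = 2
s(2) = -2(2) = -4
s(3) = -2(-4) = 8
s(4) = -2(8) = -16
s(5) = -2(-16) = 32
s(6) = -2(32) = -64
s(7) = -2(-64) = 128
s(8) = -2(128) = -256
Sum = (-1) + 2 + (-4) + 8 + (-16) + 32 + (-64) + 128 + (-256) = -171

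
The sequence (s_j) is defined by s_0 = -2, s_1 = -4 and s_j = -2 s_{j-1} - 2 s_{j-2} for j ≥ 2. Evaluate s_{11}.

s_2 = -2(-4) - 2(-2) = 12
s_3 = -2(12) - 2(-4) = -16
s_4 = -2(-16) - 2(12) = 8
s_5 = -2(8) - 2(-16) = 16
s_6 = -2(16) - 2(8) = -48
s_7 = -2(-48) - 2(16) = 64
s_8 = -2(64) - 2(-48) = -32
s_9 = -2(-32) - 2(64) = -64
s_{10} = -2(-64) - 2(-32) = 192
s_{11} = -2(192) - 2(-64) = -256

-256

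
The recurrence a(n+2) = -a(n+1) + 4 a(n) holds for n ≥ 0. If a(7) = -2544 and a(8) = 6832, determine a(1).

Rearranging, a(n-2) = (a(n) + a(n-1)) / 4.
a(6) = (6832 + (-2544)) / 4 = 4288/4 = 1072
a(5) = (-2544 + 1072) / 4 = -1472/4 = -368
a(4) = (1072 + (-368)) / 4 = 704/4 = 176
a(3) = (-368 + 176) / 4 = -192/4 = -48
a(2) = (176 + (-48)) / 4 = 128/4 = 32
a(1) = (-48 + 32) / 4 = -16/4 = -4

-4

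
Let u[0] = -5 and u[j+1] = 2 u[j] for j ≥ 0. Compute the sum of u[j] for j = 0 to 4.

-155

u[1] = 2·(-5) = -10
u[2] = 2·(-10) = -20
u[3] = 2·(-20) = -40
u[4] = 2·(-40) = -80
Sum = (-5) + (-10) + (-20) + (-40) + (-80) = -155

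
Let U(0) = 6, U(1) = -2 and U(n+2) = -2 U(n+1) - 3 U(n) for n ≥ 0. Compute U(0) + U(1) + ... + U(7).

-80

U(2) = -2(-2) - 3(6) = -14
U(3) = -2(-14) - 3(-2) = 34
U(4) = -2(34) - 3(-14) = -26
U(5) = -2(-26) - 3(34) = -50
U(6) = -2(-50) - 3(-26) = 178
U(7) = -2(178) - 3(-50) = -206
Sum = 6 + (-2) + (-14) + 34 + (-26) + (-50) + 178 + (-206) = -80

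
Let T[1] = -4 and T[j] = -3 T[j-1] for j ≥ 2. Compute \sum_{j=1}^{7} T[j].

-2188

T[2] = -3·(-4) = 12
T[3] = -3·12 = -36
T[4] = -3·(-36) = 108
T[5] = -3·108 = -324
T[6] = -3·(-324) = 972
T[7] = -3·972 = -2916
Sum = (-4) + 12 + (-36) + 108 + (-324) + 972 + (-2916) = -2188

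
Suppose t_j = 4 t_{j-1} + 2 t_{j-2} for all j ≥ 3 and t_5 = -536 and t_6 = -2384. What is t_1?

-6

Rearranging, t_{j-2} = (t_j - 4 t_{j-1}) / 2.
t_4 = (-2384 - 4*(-536)) / 2 = -240/2 = -120
t_3 = (-536 - 4*(-120)) / 2 = -56/2 = -28
t_2 = (-120 - 4*(-28)) / 2 = -8/2 = -4
t_1 = (-28 - 4*(-4)) / 2 = -12/2 = -6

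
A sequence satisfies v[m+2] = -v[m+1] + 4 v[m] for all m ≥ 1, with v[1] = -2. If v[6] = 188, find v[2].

4

Let v[2] = y.
v[3] = -8 - y
v[4] = 8 + 5y
v[5] = -40 - 9y
v[6] = 72 + 29y
So 72 + 29y = 188, giving y = 4.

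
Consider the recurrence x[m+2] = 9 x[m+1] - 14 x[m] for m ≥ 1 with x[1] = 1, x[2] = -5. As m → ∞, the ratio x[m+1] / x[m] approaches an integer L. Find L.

The characteristic equation is r^2 - 9r + 14 = 0, which factors as (r - 7)(r - 2) = 0.
So the roots are 7 and 2. Since |7| > |2| and the coefficient of 7^m is non-zero, the ratio tends to 7.

7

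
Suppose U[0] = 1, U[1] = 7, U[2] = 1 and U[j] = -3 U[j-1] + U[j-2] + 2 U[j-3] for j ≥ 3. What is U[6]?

U[3] = -3*1 + 7 + 2*1 = 6
U[4] = -3*6 + 1 + 2*7 = -3
U[5] = -3*(-3) + 6 + 2*1 = 17
U[6] = -3*17 + (-3) + 2*6 = -42

-42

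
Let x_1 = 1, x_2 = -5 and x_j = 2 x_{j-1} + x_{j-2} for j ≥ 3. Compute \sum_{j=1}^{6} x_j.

-224

x_3 = 2(-5) + 1 = -9
x_4 = 2(-9) + (-5) = -23
x_5 = 2(-23) + (-9) = -55
x_6 = 2(-55) + (-23) = -133
Sum = 1 + (-5) + (-9) + (-23) + (-55) + (-133) = -224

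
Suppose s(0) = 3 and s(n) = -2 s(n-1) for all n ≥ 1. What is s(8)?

s(1) = -2*3 = -6
s(2) = -2*(-6) = 12
s(3) = -2*12 = -24
s(4) = -2*(-24) = 48
s(5) = -2*48 = -96
s(6) = -2*(-96) = 192
s(7) = -2*192 = -384
s(8) = -2*(-384) = 768

768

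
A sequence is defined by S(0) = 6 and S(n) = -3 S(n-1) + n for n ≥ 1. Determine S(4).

472

S(1) = -3(6) + 1 = -17
S(2) = -3(-17) + 2 = 53
S(3) = -3(53) + 3 = -156
S(4) = -3(-156) + 4 = 472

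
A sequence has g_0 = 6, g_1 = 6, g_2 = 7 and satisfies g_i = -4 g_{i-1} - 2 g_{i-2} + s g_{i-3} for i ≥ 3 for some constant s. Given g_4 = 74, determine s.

g_3 = -40 + 6s
g_4 = 146 - 18s
So 146 - 18s = 74, giving s = 4.

4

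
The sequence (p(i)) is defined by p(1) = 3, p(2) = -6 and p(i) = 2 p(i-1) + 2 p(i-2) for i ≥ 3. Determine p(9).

p(3) = 2(-6) + 2(3) = -6
p(4) = 2(-6) + 2(-6) = -24
p(5) = 2(-24) + 2(-6) = -60
p(6) = 2(-60) + 2(-24) = -168
p(7) = 2(-168) + 2(-60) = -456
p(8) = 2(-456) + 2(-168) = -1248
p(9) = 2(-1248) + 2(-456) = -3408

-3408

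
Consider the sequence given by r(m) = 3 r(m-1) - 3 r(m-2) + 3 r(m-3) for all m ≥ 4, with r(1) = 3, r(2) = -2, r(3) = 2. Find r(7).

r(4) = 3·2 - 3·(-2) + 3·3 = 21
r(5) = 3·21 - 3·2 + 3·(-2) = 51
r(6) = 3·51 - 3·21 + 3·2 = 96
r(7) = 3·96 - 3·51 + 3·21 = 198

198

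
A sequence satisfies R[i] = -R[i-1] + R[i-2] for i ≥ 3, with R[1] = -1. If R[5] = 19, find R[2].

Let R[2] = v.
R[3] = -1 - v
R[4] = 1 + 2v
R[5] = -2 - 3v
So -2 - 3v = 19, giving v = -7.

-7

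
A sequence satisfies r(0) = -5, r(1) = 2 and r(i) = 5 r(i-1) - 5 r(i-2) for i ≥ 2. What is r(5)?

r(2) = 5·2 - 5·(-5) = 35
r(3) = 5·35 - 5·2 = 165
r(4) = 5·165 - 5·35 = 650
r(5) = 5·650 - 5·165 = 2425

2425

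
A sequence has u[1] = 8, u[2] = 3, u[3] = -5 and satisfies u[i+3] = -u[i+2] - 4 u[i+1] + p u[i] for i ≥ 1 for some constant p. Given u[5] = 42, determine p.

u[4] = -7 + 8p
u[5] = 27 - 5p
So 27 - 5p = 42, giving p = -3.

-3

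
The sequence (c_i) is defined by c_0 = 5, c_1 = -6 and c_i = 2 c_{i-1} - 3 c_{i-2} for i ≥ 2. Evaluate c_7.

72

c_2 = 2(-6) - 3(5) = -27
c_3 = 2(-27) - 3(-6) = -36
c_4 = 2(-36) - 3(-27) = 9
c_5 = 2(9) - 3(-36) = 126
c_6 = 2(126) - 3(9) = 225
c_7 = 2(225) - 3(126) = 72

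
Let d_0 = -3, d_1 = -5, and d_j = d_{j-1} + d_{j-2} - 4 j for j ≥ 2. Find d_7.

d_2 = (-5) + (-3) - 8 = -16
d_3 = (-16) + (-5) - 12 = -33
d_4 = (-33) + (-16) - 16 = -65
d_5 = (-65) + (-33) - 20 = -118
d_6 = (-118) + (-65) - 24 = -207
d_7 = (-207) + (-118) - 28 = -353

-353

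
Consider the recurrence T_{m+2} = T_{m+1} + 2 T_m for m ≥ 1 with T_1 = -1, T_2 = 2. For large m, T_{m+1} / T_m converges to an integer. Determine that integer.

The characteristic equation is r^2 - r - 2 = 0, which factors as (r - 2)(r + 1) = 0.
So the roots are 2 and -1. Since |2| > |-1| and the coefficient of 2^m is non-zero, the ratio tends to 2.

2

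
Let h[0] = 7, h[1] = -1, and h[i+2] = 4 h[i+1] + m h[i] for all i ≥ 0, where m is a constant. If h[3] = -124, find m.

-4

h[2] = -4 + 7m
h[3] = -16 + 27m
So -16 + 27m = -124, giving m = -4.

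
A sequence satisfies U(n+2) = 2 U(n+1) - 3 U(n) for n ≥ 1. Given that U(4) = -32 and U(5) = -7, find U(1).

Rearranging, U(n-2) = (U(n) - 2 U(n-1)) / -3.
U(3) = (-7 - 2*(-32)) / -3 = 57/-3 = -19
U(2) = (-32 - 2*(-19)) / -3 = 6/-3 = -2
U(1) = (-19 - 2*(-2)) / -3 = -15/-3 = 5

5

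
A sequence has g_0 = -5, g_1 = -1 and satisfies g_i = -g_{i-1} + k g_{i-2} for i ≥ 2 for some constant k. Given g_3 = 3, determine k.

1

g_2 = 1 - 5k
g_3 = -1 + 4k
So -1 + 4k = 3, giving k = 1.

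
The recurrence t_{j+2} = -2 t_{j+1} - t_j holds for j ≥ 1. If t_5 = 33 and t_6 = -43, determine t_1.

-7

Rearranging, t_{j-2} = -(t_j + 2 t_{j-1}).
t_4 = -(-43 + 2(33)) = -23
t_3 = -(33 + 2(-23)) = 13
t_2 = -(-23 + 2(13)) = -3
t_1 = -(13 + 2(-3)) = -7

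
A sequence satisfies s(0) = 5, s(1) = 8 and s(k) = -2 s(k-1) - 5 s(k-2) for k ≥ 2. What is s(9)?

1328

s(2) = -2(8) - 5(5) = -41
s(3) = -2(-41) - 5(8) = 42
s(4) = -2(42) - 5(-41) = 121
s(5) = -2(121) - 5(42) = -452
s(6) = -2(-452) - 5(121) = 299
s(7) = -2(299) - 5(-452) = 1662
s(8) = -2(1662) - 5(299) = -4819
s(9) = -2(-4819) - 5(1662) = 1328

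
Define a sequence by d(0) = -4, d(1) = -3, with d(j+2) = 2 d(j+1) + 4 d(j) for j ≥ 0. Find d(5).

-624

d(2) = 2·(-3) + 4·(-4) = -22
d(3) = 2·(-22) + 4·(-3) = -56
d(4) = 2·(-56) + 4·(-22) = -200
d(5) = 2·(-200) + 4·(-56) = -624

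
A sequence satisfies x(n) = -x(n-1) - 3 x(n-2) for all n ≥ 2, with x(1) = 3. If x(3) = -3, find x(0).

1

Let x(0) = v.
x(2) = -3 - 3v
x(3) = -6 + 3v
So -6 + 3v = -3, giving v = 1.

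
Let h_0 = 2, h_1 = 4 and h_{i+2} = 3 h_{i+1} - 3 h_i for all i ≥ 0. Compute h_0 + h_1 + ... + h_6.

-54

h_2 = 3(4) - 3(2) = 6
h_3 = 3(6) - 3(4) = 6
h_4 = 3(6) - 3(6) = 0
h_5 = 3(0) - 3(6) = -18
h_6 = 3(-18) - 3(0) = -54
Sum = 2 + 4 + 6 + 6 + 0 + (-18) + (-54) = -54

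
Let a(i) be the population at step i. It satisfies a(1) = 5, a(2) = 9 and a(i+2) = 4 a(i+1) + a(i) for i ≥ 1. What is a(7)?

13153

a(3) = 4·9 + 5 = 41
a(4) = 4·41 + 9 = 173
a(5) = 4·173 + 41 = 733
a(6) = 4·733 + 173 = 3105
a(7) = 4·3105 + 733 = 13153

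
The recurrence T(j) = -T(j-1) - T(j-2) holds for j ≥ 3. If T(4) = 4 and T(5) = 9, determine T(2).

Rearranging, T(j-2) = -(T(j) + T(j-1)).
T(3) = -(9 + 4) = -13
T(2) = -(4 + (-13)) = 9

9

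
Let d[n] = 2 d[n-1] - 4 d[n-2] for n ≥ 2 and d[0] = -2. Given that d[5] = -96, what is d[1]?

2

Let d[1] = w.
d[2] = 8 + 2w
d[3] = 16
d[4] = -8w
d[5] = -64 - 16w
So -64 - 16w = -96, giving w = 2.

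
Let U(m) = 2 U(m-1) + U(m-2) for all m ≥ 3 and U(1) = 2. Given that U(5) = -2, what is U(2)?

-1

Let U(2) = x.
U(3) = 2 + 2x
U(4) = 4 + 5x
U(5) = 10 + 12x
So 10 + 12x = -2, giving x = -1.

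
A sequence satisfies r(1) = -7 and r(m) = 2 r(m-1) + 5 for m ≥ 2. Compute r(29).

The fixed point is 5/(1 - 2) = -5, so r(m) + 5 = 2(r(m-1) + 5).
Hence r(m) = -2·2^{m-1} - 5.
r(29) = -2·2^{28} - 5 = -2·268435456 - 5 = -536870917.

-536870917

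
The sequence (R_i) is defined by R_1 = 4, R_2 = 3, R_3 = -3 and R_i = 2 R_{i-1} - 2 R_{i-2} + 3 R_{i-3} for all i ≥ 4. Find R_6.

R_4 = 2(-3) - 2(3) + 3(4) = 0
R_5 = 2(0) - 2(-3) + 3(3) = 15
R_6 = 2(15) - 2(0) + 3(-3) = 21

21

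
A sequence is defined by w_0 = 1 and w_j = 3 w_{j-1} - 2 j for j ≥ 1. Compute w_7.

-1085

w_1 = 3*1 - 2 = 1
w_2 = 3*1 - 4 = -1
w_3 = 3*(-1) - 6 = -9
w_4 = 3*(-9) - 8 = -35
w_5 = 3*(-35) - 10 = -115
w_6 = 3*(-115) - 12 = -357
w_7 = 3*(-357) - 14 = -1085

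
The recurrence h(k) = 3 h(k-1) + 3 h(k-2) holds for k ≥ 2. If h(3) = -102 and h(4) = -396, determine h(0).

-6

Rearranging, h(k-2) = (h(k) - 3 h(k-1)) / 3.
h(2) = (-396 - 3·(-102)) / 3 = -90/3 = -30
h(1) = (-102 - 3·(-30)) / 3 = -12/3 = -4
h(0) = (-30 - 3·(-4)) / 3 = -18/3 = -6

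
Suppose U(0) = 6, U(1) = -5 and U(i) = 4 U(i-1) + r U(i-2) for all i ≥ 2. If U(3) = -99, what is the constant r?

-1

U(2) = -20 + 6r
U(3) = -80 + 19r
So -80 + 19r = -99, giving r = -1.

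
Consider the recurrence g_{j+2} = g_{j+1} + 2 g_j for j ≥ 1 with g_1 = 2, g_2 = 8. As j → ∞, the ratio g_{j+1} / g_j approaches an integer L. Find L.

2

The characteristic equation is r^2 - r - 2 = 0, which factors as (r - 2)(r + 1) = 0.
So the roots are 2 and -1. Since |2| > |-1| and the coefficient of 2^j is non-zero, the ratio tends to 2.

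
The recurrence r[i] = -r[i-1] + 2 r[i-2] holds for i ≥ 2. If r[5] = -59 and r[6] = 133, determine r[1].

Rearranging, r[i-2] = (r[i] + r[i-1]) / 2.
r[4] = (133 + (-59)) / 2 = 74/2 = 37
r[3] = (-59 + 37) / 2 = -22/2 = -11
r[2] = (37 + (-11)) / 2 = 26/2 = 13
r[1] = (-11 + 13) / 2 = 2/2 = 1

1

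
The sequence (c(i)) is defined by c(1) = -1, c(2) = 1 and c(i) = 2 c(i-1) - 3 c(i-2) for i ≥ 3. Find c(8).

c(3) = 2*1 - 3*(-1) = 5
c(4) = 2*5 - 3*1 = 7
c(5) = 2*7 - 3*5 = -1
c(6) = 2*(-1) - 3*7 = -23
c(7) = 2*(-23) - 3*(-1) = -43
c(8) = 2*(-43) - 3*(-23) = -17

-17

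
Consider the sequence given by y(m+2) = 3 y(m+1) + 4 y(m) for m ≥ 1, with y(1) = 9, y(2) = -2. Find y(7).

5742

y(3) = 3(-2) + 4(9) = 30
y(4) = 3(30) + 4(-2) = 82
y(5) = 3(82) + 4(30) = 366
y(6) = 3(366) + 4(82) = 1426
y(7) = 3(1426) + 4(366) = 5742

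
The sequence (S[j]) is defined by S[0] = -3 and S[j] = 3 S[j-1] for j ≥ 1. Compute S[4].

S[1] = 3·(-3) = -9
S[2] = 3·(-9) = -27
S[3] = 3·(-27) = -81
S[4] = 3·(-81) = -243

-243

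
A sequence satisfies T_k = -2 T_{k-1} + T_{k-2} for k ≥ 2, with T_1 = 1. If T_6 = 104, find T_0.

Let T_0 = w.
T_2 = -2 + w
T_3 = 5 - 2w
T_4 = -12 + 5w
T_5 = 29 - 12w
T_6 = -70 + 29w
So -70 + 29w = 104, giving w = 6.

6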